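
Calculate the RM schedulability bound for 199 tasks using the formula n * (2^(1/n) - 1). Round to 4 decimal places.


Compute 2^(1/199) = 1.0034892249
Subtract 1: 1.0034892249 - 1 = 0.0034892249
Multiply by n: 199 * 0.0034892249 = 0.6943557551
Round to 4 dp: 0.6944

0.6944


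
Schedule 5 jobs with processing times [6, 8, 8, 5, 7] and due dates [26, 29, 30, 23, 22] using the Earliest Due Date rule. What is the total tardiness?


Sort by due date (EDD order): [(7, 22), (5, 23), (6, 26), (8, 29), (8, 30)]
Compute completion times and tardiness:
  Job 1: p=7, d=22, C=7, tardiness=max(0,7-22)=0
  Job 2: p=5, d=23, C=12, tardiness=max(0,12-23)=0
  Job 3: p=6, d=26, C=18, tardiness=max(0,18-26)=0
  Job 4: p=8, d=29, C=26, tardiness=max(0,26-29)=0
  Job 5: p=8, d=30, C=34, tardiness=max(0,34-30)=4
Total tardiness = 4

4


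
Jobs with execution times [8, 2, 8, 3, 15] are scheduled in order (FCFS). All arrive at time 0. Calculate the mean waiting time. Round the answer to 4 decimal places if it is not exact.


FCFS order (as given): [8, 2, 8, 3, 15]
Waiting times:
  Job 1: wait = 0
  Job 2: wait = 8
  Job 3: wait = 10
  Job 4: wait = 18
  Job 5: wait = 21
Sum of waiting times = 57
Average waiting time = 57/5 = 11.4

11.4


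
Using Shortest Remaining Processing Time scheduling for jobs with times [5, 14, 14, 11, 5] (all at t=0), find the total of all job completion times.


Since all jobs arrive at t=0, SRPT equals SPT ordering.
SPT order: [5, 5, 11, 14, 14]
Completion times:
  Job 1: p=5, C=5
  Job 2: p=5, C=10
  Job 3: p=11, C=21
  Job 4: p=14, C=35
  Job 5: p=14, C=49
Total completion time = 5 + 10 + 21 + 35 + 49 = 120

120


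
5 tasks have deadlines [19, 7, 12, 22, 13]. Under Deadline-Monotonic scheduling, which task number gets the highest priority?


Sort tasks by relative deadline (ascending):
  Task 2: deadline = 7
  Task 3: deadline = 12
  Task 5: deadline = 13
  Task 1: deadline = 19
  Task 4: deadline = 22
Priority order (highest first): [2, 3, 5, 1, 4]
Highest priority task = 2

2


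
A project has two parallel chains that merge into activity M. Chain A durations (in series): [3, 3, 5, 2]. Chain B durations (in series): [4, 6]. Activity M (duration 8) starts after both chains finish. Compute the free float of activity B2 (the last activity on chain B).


ES(B2) = sum of predecessors on chain B = 4
EF(B2) = ES + duration = 4 + 6 = 10
Successor of B2 is M. ES(M) = max(sum(A), sum(B)) = max(13, 10) = 13
Free float = ES(successor) - EF(current) = 13 - 10 = 3

3


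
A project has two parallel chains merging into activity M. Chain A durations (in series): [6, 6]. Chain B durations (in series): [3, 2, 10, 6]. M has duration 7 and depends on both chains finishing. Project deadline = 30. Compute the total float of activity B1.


Forward pass: ES(B1) = sum of predecessors on chain B = 0
EF = ES + duration = 0 + 3 = 3
Backward pass: LF(M) = deadline = 30; LS(M) = 30 - 7 = 23
LF(B1) = LS(M) - sum(successors on chain B) = 23 - 18 = 5
LS = LF - duration = 5 - 3 = 2
Total float = LS - ES = 2 - 0 = 2

2


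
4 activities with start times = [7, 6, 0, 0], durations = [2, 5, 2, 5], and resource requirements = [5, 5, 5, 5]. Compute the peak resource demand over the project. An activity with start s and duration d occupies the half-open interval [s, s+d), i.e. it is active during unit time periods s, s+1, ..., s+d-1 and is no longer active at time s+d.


Each activity i is active on [start_i, start_i + duration_i).
Compute total resource usage per time slot:
  t=0: active resources = [5, 5], total = 10
  t=1: active resources = [5, 5], total = 10
  t=2: active resources = [5], total = 5
  t=3: active resources = [5], total = 5
  t=4: active resources = [5], total = 5
  t=5: active resources = [], total = 0
  t=6: active resources = [5], total = 5
  t=7: active resources = [5, 5], total = 10
  t=8: active resources = [5, 5], total = 10
  t=9: active resources = [5], total = 5
  t=10: active resources = [5], total = 5
Peak resource demand = 10

10


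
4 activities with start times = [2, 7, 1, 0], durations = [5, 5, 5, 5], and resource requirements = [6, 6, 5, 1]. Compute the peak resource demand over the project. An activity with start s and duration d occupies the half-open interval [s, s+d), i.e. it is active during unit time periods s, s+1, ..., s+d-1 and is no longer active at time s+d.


Each activity i is active on [start_i, start_i + duration_i).
Compute total resource usage per time slot:
  t=0: active resources = [1], total = 1
  t=1: active resources = [5, 1], total = 6
  t=2: active resources = [6, 5, 1], total = 12
  t=3: active resources = [6, 5, 1], total = 12
  t=4: active resources = [6, 5, 1], total = 12
  t=5: active resources = [6, 5], total = 11
  t=6: active resources = [6], total = 6
  t=7: active resources = [6], total = 6
  t=8: active resources = [6], total = 6
  t=9: active resources = [6], total = 6
  t=10: active resources = [6], total = 6
  t=11: active resources = [6], total = 6
Peak resource demand = 12

12


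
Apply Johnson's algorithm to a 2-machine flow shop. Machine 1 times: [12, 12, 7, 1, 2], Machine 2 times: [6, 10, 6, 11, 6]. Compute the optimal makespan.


Apply Johnson's rule:
  Group 1 (a <= b): [(4, 1, 11), (5, 2, 6)]
  Group 2 (a > b): [(2, 12, 10), (1, 12, 6), (3, 7, 6)]
Optimal job order: [4, 5, 2, 1, 3]
Schedule:
  Job 4: M1 done at 1, M2 done at 12
  Job 5: M1 done at 3, M2 done at 18
  Job 2: M1 done at 15, M2 done at 28
  Job 1: M1 done at 27, M2 done at 34
  Job 3: M1 done at 34, M2 done at 40
Makespan = 40

40


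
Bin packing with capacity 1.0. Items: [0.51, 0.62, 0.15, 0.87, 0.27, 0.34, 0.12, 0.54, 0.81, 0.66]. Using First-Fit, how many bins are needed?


Place items sequentially using First-Fit:
  Item 0.51 -> new Bin 1
  Item 0.62 -> new Bin 2
  Item 0.15 -> Bin 1 (now 0.66)
  Item 0.87 -> new Bin 3
  Item 0.27 -> Bin 1 (now 0.93)
  Item 0.34 -> Bin 2 (now 0.96)
  Item 0.12 -> Bin 3 (now 0.99)
  Item 0.54 -> new Bin 4
  Item 0.81 -> new Bin 5
  Item 0.66 -> new Bin 6
Total bins used = 6

6


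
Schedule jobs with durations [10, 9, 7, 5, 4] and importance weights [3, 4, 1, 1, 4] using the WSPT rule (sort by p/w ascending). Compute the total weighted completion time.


Compute p/w ratios and sort ascending (WSPT): [(4, 4), (9, 4), (10, 3), (5, 1), (7, 1)]
Compute weighted completion times:
  Job (p=4,w=4): C=4, w*C=4*4=16
  Job (p=9,w=4): C=13, w*C=4*13=52
  Job (p=10,w=3): C=23, w*C=3*23=69
  Job (p=5,w=1): C=28, w*C=1*28=28
  Job (p=7,w=1): C=35, w*C=1*35=35
Total weighted completion time = 200

200


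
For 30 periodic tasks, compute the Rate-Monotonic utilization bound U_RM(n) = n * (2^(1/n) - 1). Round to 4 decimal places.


Compute 2^(1/30) = 1.0233738920
Subtract 1: 1.0233738920 - 1 = 0.0233738920
Multiply by n: 30 * 0.0233738920 = 0.7012167600
Round to 4 dp: 0.7012

0.7012


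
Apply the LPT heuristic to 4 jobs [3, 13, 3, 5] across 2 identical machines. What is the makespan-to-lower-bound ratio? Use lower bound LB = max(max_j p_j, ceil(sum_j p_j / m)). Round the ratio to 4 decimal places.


LPT order: [13, 5, 3, 3]
Machine loads after assignment: [13, 11]
LPT makespan = 13
Lower bound = max(max_job, ceil(total/2)) = max(13, 12) = 13
Ratio = 13 / 13 = 1.0

1.0


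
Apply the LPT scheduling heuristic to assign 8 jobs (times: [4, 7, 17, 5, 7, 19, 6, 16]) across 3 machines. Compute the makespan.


Sort jobs in decreasing order (LPT): [19, 17, 16, 7, 7, 6, 5, 4]
Assign each job to the least loaded machine:
  Machine 1: jobs [19, 6], load = 25
  Machine 2: jobs [17, 7, 4], load = 28
  Machine 3: jobs [16, 7, 5], load = 28
Makespan = max load = 28

28


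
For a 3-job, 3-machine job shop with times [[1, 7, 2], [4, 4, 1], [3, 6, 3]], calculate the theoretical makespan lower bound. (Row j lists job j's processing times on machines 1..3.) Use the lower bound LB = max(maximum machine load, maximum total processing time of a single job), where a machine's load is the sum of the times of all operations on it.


Machine loads:
  Machine 1: 1 + 4 + 3 = 8
  Machine 2: 7 + 4 + 6 = 17
  Machine 3: 2 + 1 + 3 = 6
Max machine load = 17
Job totals:
  Job 1: 10
  Job 2: 9
  Job 3: 12
Max job total = 12
Lower bound = max(17, 12) = 17

17


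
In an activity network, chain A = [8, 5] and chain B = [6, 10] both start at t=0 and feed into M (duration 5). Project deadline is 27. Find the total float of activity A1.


Forward pass: ES(A1) = sum of predecessors on chain A = 0
EF = ES + duration = 0 + 8 = 8
Backward pass: LF(M) = deadline = 27; LS(M) = 27 - 5 = 22
LF(A1) = LS(M) - sum(successors on chain A) = 22 - 5 = 17
LS = LF - duration = 17 - 8 = 9
Total float = LS - ES = 9 - 0 = 9

9


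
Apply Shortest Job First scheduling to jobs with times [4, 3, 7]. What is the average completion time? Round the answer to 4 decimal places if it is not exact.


SJF order (ascending): [3, 4, 7]
Completion times:
  Job 1: burst=3, C=3
  Job 2: burst=4, C=7
  Job 3: burst=7, C=14
Average completion = 24/3 = 8.0

8.0


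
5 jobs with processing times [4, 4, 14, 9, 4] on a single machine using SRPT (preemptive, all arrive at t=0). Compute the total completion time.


Since all jobs arrive at t=0, SRPT equals SPT ordering.
SPT order: [4, 4, 4, 9, 14]
Completion times:
  Job 1: p=4, C=4
  Job 2: p=4, C=8
  Job 3: p=4, C=12
  Job 4: p=9, C=21
  Job 5: p=14, C=35
Total completion time = 4 + 8 + 12 + 21 + 35 = 80

80


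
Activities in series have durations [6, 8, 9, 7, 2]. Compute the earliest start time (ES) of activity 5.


Activity 5 starts after activities 1 through 4 complete.
Predecessor durations: [6, 8, 9, 7]
ES = 6 + 8 + 9 + 7 = 30

30


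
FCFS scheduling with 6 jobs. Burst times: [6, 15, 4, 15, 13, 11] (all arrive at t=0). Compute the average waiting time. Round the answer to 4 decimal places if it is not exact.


FCFS order (as given): [6, 15, 4, 15, 13, 11]
Waiting times:
  Job 1: wait = 0
  Job 2: wait = 6
  Job 3: wait = 21
  Job 4: wait = 25
  Job 5: wait = 40
  Job 6: wait = 53
Sum of waiting times = 145
Average waiting time = 145/6 = 24.1667

24.1667


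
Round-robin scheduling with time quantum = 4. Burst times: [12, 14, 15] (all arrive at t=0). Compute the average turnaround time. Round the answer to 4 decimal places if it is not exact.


Time quantum = 4
Execution trace:
  J1 runs 4 units, time = 4
  J2 runs 4 units, time = 8
  J3 runs 4 units, time = 12
  J1 runs 4 units, time = 16
  J2 runs 4 units, time = 20
  J3 runs 4 units, time = 24
  J1 runs 4 units, time = 28
  J2 runs 4 units, time = 32
  J3 runs 4 units, time = 36
  J2 runs 2 units, time = 38
  J3 runs 3 units, time = 41
Finish times: [28, 38, 41]
Average turnaround = 107/3 = 35.6667

35.6667


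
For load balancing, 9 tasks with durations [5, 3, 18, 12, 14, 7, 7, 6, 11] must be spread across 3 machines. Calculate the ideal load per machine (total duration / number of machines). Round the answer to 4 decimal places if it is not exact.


Total processing time = 5 + 3 + 18 + 12 + 14 + 7 + 7 + 6 + 11 = 83
Number of machines = 3
Ideal balanced load = 83 / 3 = 27.6667

27.6667


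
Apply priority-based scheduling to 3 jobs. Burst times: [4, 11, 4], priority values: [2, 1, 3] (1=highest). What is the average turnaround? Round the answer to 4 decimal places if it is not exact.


Sort by priority (ascending = highest first):
Order: [(1, 11), (2, 4), (3, 4)]
Completion times:
  Priority 1, burst=11, C=11
  Priority 2, burst=4, C=15
  Priority 3, burst=4, C=19
Average turnaround = 45/3 = 15.0

15.0


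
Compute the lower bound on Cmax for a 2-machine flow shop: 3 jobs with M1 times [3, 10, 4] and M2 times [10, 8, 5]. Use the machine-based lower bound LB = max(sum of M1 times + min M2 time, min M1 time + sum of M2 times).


LB1 = sum(M1 times) + min(M2 times) = 17 + 5 = 22
LB2 = min(M1 times) + sum(M2 times) = 3 + 23 = 26
Lower bound = max(LB1, LB2) = max(22, 26) = 26

26


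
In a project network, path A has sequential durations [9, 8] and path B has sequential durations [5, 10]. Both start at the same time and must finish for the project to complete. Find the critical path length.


Path A total = 9 + 8 = 17
Path B total = 5 + 10 = 15
Critical path = longest path = max(17, 15) = 17

17


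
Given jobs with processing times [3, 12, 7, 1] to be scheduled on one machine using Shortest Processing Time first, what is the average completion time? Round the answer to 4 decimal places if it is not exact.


Sort jobs by processing time (SPT order): [1, 3, 7, 12]
Compute completion times sequentially:
  Job 1: processing = 1, completes at 1
  Job 2: processing = 3, completes at 4
  Job 3: processing = 7, completes at 11
  Job 4: processing = 12, completes at 23
Sum of completion times = 39
Average completion time = 39/4 = 9.75

9.75


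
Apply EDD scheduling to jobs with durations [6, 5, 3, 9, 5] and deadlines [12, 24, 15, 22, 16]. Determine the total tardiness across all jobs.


Sort by due date (EDD order): [(6, 12), (3, 15), (5, 16), (9, 22), (5, 24)]
Compute completion times and tardiness:
  Job 1: p=6, d=12, C=6, tardiness=max(0,6-12)=0
  Job 2: p=3, d=15, C=9, tardiness=max(0,9-15)=0
  Job 3: p=5, d=16, C=14, tardiness=max(0,14-16)=0
  Job 4: p=9, d=22, C=23, tardiness=max(0,23-22)=1
  Job 5: p=5, d=24, C=28, tardiness=max(0,28-24)=4
Total tardiness = 5

5


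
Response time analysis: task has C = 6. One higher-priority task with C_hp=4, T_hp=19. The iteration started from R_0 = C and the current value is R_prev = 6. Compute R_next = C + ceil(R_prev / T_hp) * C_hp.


R_next = C + ceil(R_prev / T_hp) * C_hp
ceil(6 / 19) = ceil(0.3158) = 1
Interference = 1 * 4 = 4
R_next = 6 + 4 = 10

10


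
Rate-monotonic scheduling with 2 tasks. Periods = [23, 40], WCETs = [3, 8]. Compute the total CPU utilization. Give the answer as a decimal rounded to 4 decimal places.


Compute individual utilizations (exact fractions):
  Task 1: C/T = 3/23 (approx. 0.1304)
  Task 2: C/T = 8/40 = 1/5 (approx. 0.2)
Total utilization U = 3/23 + 1/5 = 38/115
Rounded to 4 decimal places: U = 0.3304
RM (Liu & Layland) bound for 2 tasks = 0.828427; compare with U = 38/115 (approx. 0.330435)
U <= bound, so schedulable by RM sufficient condition.

0.3304


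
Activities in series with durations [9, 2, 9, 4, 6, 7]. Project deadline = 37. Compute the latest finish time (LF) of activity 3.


LF(activity 3) = deadline - sum of successor durations
Successors: activities 4 through 6 with durations [4, 6, 7]
Sum of successor durations = 17
LF = 37 - 17 = 20

20


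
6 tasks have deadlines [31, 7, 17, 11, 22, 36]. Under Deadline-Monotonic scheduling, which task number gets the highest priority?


Sort tasks by relative deadline (ascending):
  Task 2: deadline = 7
  Task 4: deadline = 11
  Task 3: deadline = 17
  Task 5: deadline = 22
  Task 1: deadline = 31
  Task 6: deadline = 36
Priority order (highest first): [2, 4, 3, 5, 1, 6]
Highest priority task = 2

2


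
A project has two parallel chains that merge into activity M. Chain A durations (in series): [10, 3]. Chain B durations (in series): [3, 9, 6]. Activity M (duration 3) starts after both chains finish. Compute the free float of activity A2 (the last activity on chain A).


ES(A2) = sum of predecessors on chain A = 10
EF(A2) = ES + duration = 10 + 3 = 13
Successor of A2 is M. ES(M) = max(sum(A), sum(B)) = max(13, 18) = 18
Free float = ES(successor) - EF(current) = 18 - 13 = 5

5


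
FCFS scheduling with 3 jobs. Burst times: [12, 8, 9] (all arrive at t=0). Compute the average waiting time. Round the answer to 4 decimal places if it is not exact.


FCFS order (as given): [12, 8, 9]
Waiting times:
  Job 1: wait = 0
  Job 2: wait = 12
  Job 3: wait = 20
Sum of waiting times = 32
Average waiting time = 32/3 = 10.6667

10.6667


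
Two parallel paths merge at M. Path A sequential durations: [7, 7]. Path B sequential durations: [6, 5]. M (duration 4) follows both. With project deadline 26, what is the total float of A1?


Forward pass: ES(A1) = sum of predecessors on chain A = 0
EF = ES + duration = 0 + 7 = 7
Backward pass: LF(M) = deadline = 26; LS(M) = 26 - 4 = 22
LF(A1) = LS(M) - sum(successors on chain A) = 22 - 7 = 15
LS = LF - duration = 15 - 7 = 8
Total float = LS - ES = 8 - 0 = 8

8


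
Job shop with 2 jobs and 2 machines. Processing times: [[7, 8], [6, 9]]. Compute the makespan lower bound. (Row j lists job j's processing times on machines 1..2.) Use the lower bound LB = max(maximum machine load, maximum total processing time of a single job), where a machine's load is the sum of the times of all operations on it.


Machine loads:
  Machine 1: 7 + 6 = 13
  Machine 2: 8 + 9 = 17
Max machine load = 17
Job totals:
  Job 1: 15
  Job 2: 15
Max job total = 15
Lower bound = max(17, 15) = 17

17


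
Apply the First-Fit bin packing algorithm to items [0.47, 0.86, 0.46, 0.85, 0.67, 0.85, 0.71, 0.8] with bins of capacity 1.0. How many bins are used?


Place items sequentially using First-Fit:
  Item 0.47 -> new Bin 1
  Item 0.86 -> new Bin 2
  Item 0.46 -> Bin 1 (now 0.93)
  Item 0.85 -> new Bin 3
  Item 0.67 -> new Bin 4
  Item 0.85 -> new Bin 5
  Item 0.71 -> new Bin 6
  Item 0.8 -> new Bin 7
Total bins used = 7

7


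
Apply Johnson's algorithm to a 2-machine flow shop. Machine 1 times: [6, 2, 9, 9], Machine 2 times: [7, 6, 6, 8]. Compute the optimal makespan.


Apply Johnson's rule:
  Group 1 (a <= b): [(2, 2, 6), (1, 6, 7)]
  Group 2 (a > b): [(4, 9, 8), (3, 9, 6)]
Optimal job order: [2, 1, 4, 3]
Schedule:
  Job 2: M1 done at 2, M2 done at 8
  Job 1: M1 done at 8, M2 done at 15
  Job 4: M1 done at 17, M2 done at 25
  Job 3: M1 done at 26, M2 done at 32
Makespan = 32

32


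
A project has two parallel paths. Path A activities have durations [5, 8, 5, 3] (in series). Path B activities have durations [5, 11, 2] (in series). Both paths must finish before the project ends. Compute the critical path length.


Path A total = 5 + 8 + 5 + 3 = 21
Path B total = 5 + 11 + 2 = 18
Critical path = longest path = max(21, 18) = 21

21


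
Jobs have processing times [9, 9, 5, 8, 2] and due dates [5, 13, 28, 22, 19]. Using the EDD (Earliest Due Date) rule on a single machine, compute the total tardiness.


Sort by due date (EDD order): [(9, 5), (9, 13), (2, 19), (8, 22), (5, 28)]
Compute completion times and tardiness:
  Job 1: p=9, d=5, C=9, tardiness=max(0,9-5)=4
  Job 2: p=9, d=13, C=18, tardiness=max(0,18-13)=5
  Job 3: p=2, d=19, C=20, tardiness=max(0,20-19)=1
  Job 4: p=8, d=22, C=28, tardiness=max(0,28-22)=6
  Job 5: p=5, d=28, C=33, tardiness=max(0,33-28)=5
Total tardiness = 21

21


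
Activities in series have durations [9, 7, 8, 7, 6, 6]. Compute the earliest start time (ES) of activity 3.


Activity 3 starts after activities 1 through 2 complete.
Predecessor durations: [9, 7]
ES = 9 + 7 = 16

16


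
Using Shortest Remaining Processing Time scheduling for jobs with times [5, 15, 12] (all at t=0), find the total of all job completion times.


Since all jobs arrive at t=0, SRPT equals SPT ordering.
SPT order: [5, 12, 15]
Completion times:
  Job 1: p=5, C=5
  Job 2: p=12, C=17
  Job 3: p=15, C=32
Total completion time = 5 + 17 + 32 = 54

54


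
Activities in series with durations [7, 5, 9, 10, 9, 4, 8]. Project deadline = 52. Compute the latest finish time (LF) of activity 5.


LF(activity 5) = deadline - sum of successor durations
Successors: activities 6 through 7 with durations [4, 8]
Sum of successor durations = 12
LF = 52 - 12 = 40

40


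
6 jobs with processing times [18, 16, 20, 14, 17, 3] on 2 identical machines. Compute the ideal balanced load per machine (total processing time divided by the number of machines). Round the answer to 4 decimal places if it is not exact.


Total processing time = 18 + 16 + 20 + 14 + 17 + 3 = 88
Number of machines = 2
Ideal balanced load = 88 / 2 = 44.0

44.0


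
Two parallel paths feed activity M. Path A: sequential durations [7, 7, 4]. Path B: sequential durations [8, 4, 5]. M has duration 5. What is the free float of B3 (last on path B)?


ES(B3) = sum of predecessors on chain B = 12
EF(B3) = ES + duration = 12 + 5 = 17
Successor of B3 is M. ES(M) = max(sum(A), sum(B)) = max(18, 17) = 18
Free float = ES(successor) - EF(current) = 18 - 17 = 1

1


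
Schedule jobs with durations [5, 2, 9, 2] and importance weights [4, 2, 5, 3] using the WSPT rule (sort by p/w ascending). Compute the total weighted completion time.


Compute p/w ratios and sort ascending (WSPT): [(2, 3), (2, 2), (5, 4), (9, 5)]
Compute weighted completion times:
  Job (p=2,w=3): C=2, w*C=3*2=6
  Job (p=2,w=2): C=4, w*C=2*4=8
  Job (p=5,w=4): C=9, w*C=4*9=36
  Job (p=9,w=5): C=18, w*C=5*18=90
Total weighted completion time = 140

140


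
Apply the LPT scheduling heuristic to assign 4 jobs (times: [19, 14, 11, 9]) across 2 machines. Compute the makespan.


Sort jobs in decreasing order (LPT): [19, 14, 11, 9]
Assign each job to the least loaded machine:
  Machine 1: jobs [19, 9], load = 28
  Machine 2: jobs [14, 11], load = 25
Makespan = max load = 28

28


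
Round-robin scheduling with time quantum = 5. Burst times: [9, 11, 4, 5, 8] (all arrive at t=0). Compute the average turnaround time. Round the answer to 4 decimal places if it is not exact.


Time quantum = 5
Execution trace:
  J1 runs 5 units, time = 5
  J2 runs 5 units, time = 10
  J3 runs 4 units, time = 14
  J4 runs 5 units, time = 19
  J5 runs 5 units, time = 24
  J1 runs 4 units, time = 28
  J2 runs 5 units, time = 33
  J5 runs 3 units, time = 36
  J2 runs 1 units, time = 37
Finish times: [28, 37, 14, 19, 36]
Average turnaround = 134/5 = 26.8

26.8


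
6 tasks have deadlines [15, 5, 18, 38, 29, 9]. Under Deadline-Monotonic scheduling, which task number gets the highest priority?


Sort tasks by relative deadline (ascending):
  Task 2: deadline = 5
  Task 6: deadline = 9
  Task 1: deadline = 15
  Task 3: deadline = 18
  Task 5: deadline = 29
  Task 4: deadline = 38
Priority order (highest first): [2, 6, 1, 3, 5, 4]
Highest priority task = 2

2


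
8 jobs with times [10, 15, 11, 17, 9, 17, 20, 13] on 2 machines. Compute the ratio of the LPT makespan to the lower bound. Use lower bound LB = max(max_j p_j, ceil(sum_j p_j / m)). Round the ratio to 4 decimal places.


LPT order: [20, 17, 17, 15, 13, 11, 10, 9]
Machine loads after assignment: [56, 56]
LPT makespan = 56
Lower bound = max(max_job, ceil(total/2)) = max(20, 56) = 56
Ratio = 56 / 56 = 1.0

1.0


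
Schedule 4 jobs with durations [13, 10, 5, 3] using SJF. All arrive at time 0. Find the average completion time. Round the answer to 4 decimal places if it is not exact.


SJF order (ascending): [3, 5, 10, 13]
Completion times:
  Job 1: burst=3, C=3
  Job 2: burst=5, C=8
  Job 3: burst=10, C=18
  Job 4: burst=13, C=31
Average completion = 60/4 = 15.0

15.0


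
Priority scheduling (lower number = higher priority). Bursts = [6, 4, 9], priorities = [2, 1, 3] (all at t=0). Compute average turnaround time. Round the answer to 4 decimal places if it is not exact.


Sort by priority (ascending = highest first):
Order: [(1, 4), (2, 6), (3, 9)]
Completion times:
  Priority 1, burst=4, C=4
  Priority 2, burst=6, C=10
  Priority 3, burst=9, C=19
Average turnaround = 33/3 = 11.0

11.0


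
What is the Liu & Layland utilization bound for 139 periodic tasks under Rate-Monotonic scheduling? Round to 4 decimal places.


Compute 2^(1/139) = 1.0049991245
Subtract 1: 1.0049991245 - 1 = 0.0049991245
Multiply by n: 139 * 0.0049991245 = 0.6948783055
Round to 4 dp: 0.6949

0.6949


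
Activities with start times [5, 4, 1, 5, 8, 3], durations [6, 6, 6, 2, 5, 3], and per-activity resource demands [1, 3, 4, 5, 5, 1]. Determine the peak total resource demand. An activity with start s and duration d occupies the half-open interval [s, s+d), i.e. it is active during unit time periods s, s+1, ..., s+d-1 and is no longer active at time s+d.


Each activity i is active on [start_i, start_i + duration_i).
Compute total resource usage per time slot:
  t=0: active resources = [], total = 0
  t=1: active resources = [4], total = 4
  t=2: active resources = [4], total = 4
  t=3: active resources = [4, 1], total = 5
  t=4: active resources = [3, 4, 1], total = 8
  t=5: active resources = [1, 3, 4, 5, 1], total = 14
  t=6: active resources = [1, 3, 4, 5], total = 13
  t=7: active resources = [1, 3], total = 4
  t=8: active resources = [1, 3, 5], total = 9
  t=9: active resources = [1, 3, 5], total = 9
  t=10: active resources = [1, 5], total = 6
  t=11: active resources = [5], total = 5
  t=12: active resources = [5], total = 5
Peak resource demand = 14

14


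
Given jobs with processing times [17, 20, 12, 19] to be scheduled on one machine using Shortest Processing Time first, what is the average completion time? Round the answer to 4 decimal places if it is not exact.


Sort jobs by processing time (SPT order): [12, 17, 19, 20]
Compute completion times sequentially:
  Job 1: processing = 12, completes at 12
  Job 2: processing = 17, completes at 29
  Job 3: processing = 19, completes at 48
  Job 4: processing = 20, completes at 68
Sum of completion times = 157
Average completion time = 157/4 = 39.25

39.25


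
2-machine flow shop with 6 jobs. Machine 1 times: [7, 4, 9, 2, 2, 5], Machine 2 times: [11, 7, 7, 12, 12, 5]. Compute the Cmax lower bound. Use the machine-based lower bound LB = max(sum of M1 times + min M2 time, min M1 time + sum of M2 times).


LB1 = sum(M1 times) + min(M2 times) = 29 + 5 = 34
LB2 = min(M1 times) + sum(M2 times) = 2 + 54 = 56
Lower bound = max(LB1, LB2) = max(34, 56) = 56

56


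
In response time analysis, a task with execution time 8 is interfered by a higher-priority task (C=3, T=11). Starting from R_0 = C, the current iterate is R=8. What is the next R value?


R_next = C + ceil(R_prev / T_hp) * C_hp
ceil(8 / 11) = ceil(0.7273) = 1
Interference = 1 * 3 = 3
R_next = 8 + 3 = 11

11


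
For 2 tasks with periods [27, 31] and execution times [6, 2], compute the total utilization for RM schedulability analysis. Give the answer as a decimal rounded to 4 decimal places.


Compute individual utilizations (exact fractions):
  Task 1: C/T = 6/27 = 2/9 (approx. 0.2222)
  Task 2: C/T = 2/31 (approx. 0.0645)
Total utilization U = 2/9 + 2/31 = 80/279
Rounded to 4 decimal places: U = 0.2867
RM (Liu & Layland) bound for 2 tasks = 0.828427; compare with U = 80/279 (approx. 0.286738)
U <= bound, so schedulable by RM sufficient condition.

0.2867


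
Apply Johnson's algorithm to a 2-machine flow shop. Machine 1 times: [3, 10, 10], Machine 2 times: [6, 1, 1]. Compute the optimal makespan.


Apply Johnson's rule:
  Group 1 (a <= b): [(1, 3, 6)]
  Group 2 (a > b): [(2, 10, 1), (3, 10, 1)]
Optimal job order: [1, 2, 3]
Schedule:
  Job 1: M1 done at 3, M2 done at 9
  Job 2: M1 done at 13, M2 done at 14
  Job 3: M1 done at 23, M2 done at 24
Makespan = 24

24


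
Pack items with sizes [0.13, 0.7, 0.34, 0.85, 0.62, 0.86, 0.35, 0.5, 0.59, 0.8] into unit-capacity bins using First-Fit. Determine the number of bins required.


Place items sequentially using First-Fit:
  Item 0.13 -> new Bin 1
  Item 0.7 -> Bin 1 (now 0.83)
  Item 0.34 -> new Bin 2
  Item 0.85 -> new Bin 3
  Item 0.62 -> Bin 2 (now 0.96)
  Item 0.86 -> new Bin 4
  Item 0.35 -> new Bin 5
  Item 0.5 -> Bin 5 (now 0.85)
  Item 0.59 -> new Bin 6
  Item 0.8 -> new Bin 7
Total bins used = 7

7


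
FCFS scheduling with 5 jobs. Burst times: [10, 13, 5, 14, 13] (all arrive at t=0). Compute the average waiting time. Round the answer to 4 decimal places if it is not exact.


FCFS order (as given): [10, 13, 5, 14, 13]
Waiting times:
  Job 1: wait = 0
  Job 2: wait = 10
  Job 3: wait = 23
  Job 4: wait = 28
  Job 5: wait = 42
Sum of waiting times = 103
Average waiting time = 103/5 = 20.6

20.6


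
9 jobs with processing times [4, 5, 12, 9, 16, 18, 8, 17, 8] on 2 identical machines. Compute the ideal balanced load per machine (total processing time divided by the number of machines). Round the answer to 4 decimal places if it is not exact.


Total processing time = 4 + 5 + 12 + 9 + 16 + 18 + 8 + 17 + 8 = 97
Number of machines = 2
Ideal balanced load = 97 / 2 = 48.5

48.5


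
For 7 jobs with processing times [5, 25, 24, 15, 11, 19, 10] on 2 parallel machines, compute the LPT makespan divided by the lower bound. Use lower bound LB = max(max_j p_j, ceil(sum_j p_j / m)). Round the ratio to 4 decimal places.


LPT order: [25, 24, 19, 15, 11, 10, 5]
Machine loads after assignment: [56, 53]
LPT makespan = 56
Lower bound = max(max_job, ceil(total/2)) = max(25, 55) = 55
Ratio = 56 / 55 = 1.0182

1.0182


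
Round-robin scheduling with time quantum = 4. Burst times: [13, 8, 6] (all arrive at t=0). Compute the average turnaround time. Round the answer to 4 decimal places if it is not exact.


Time quantum = 4
Execution trace:
  J1 runs 4 units, time = 4
  J2 runs 4 units, time = 8
  J3 runs 4 units, time = 12
  J1 runs 4 units, time = 16
  J2 runs 4 units, time = 20
  J3 runs 2 units, time = 22
  J1 runs 4 units, time = 26
  J1 runs 1 units, time = 27
Finish times: [27, 20, 22]
Average turnaround = 69/3 = 23.0

23.0


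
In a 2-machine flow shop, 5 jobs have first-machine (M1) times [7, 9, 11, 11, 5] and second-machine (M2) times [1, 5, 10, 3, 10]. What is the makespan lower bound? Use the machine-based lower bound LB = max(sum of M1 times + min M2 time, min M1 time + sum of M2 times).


LB1 = sum(M1 times) + min(M2 times) = 43 + 1 = 44
LB2 = min(M1 times) + sum(M2 times) = 5 + 29 = 34
Lower bound = max(LB1, LB2) = max(44, 34) = 44

44


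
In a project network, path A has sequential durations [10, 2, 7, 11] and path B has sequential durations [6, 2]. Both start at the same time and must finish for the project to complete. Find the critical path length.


Path A total = 10 + 2 + 7 + 11 = 30
Path B total = 6 + 2 = 8
Critical path = longest path = max(30, 8) = 30

30


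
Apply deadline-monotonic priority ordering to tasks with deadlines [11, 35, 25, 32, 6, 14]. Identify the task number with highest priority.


Sort tasks by relative deadline (ascending):
  Task 5: deadline = 6
  Task 1: deadline = 11
  Task 6: deadline = 14
  Task 3: deadline = 25
  Task 4: deadline = 32
  Task 2: deadline = 35
Priority order (highest first): [5, 1, 6, 3, 4, 2]
Highest priority task = 5

5


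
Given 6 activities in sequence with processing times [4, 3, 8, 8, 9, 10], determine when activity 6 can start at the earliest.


Activity 6 starts after activities 1 through 5 complete.
Predecessor durations: [4, 3, 8, 8, 9]
ES = 4 + 3 + 8 + 8 + 9 = 32

32


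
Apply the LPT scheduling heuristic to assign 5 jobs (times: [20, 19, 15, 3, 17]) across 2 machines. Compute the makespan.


Sort jobs in decreasing order (LPT): [20, 19, 17, 15, 3]
Assign each job to the least loaded machine:
  Machine 1: jobs [20, 15, 3], load = 38
  Machine 2: jobs [19, 17], load = 36
Makespan = max load = 38

38


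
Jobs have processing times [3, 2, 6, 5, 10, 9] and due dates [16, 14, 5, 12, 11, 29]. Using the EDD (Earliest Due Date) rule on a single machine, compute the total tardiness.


Sort by due date (EDD order): [(6, 5), (10, 11), (5, 12), (2, 14), (3, 16), (9, 29)]
Compute completion times and tardiness:
  Job 1: p=6, d=5, C=6, tardiness=max(0,6-5)=1
  Job 2: p=10, d=11, C=16, tardiness=max(0,16-11)=5
  Job 3: p=5, d=12, C=21, tardiness=max(0,21-12)=9
  Job 4: p=2, d=14, C=23, tardiness=max(0,23-14)=9
  Job 5: p=3, d=16, C=26, tardiness=max(0,26-16)=10
  Job 6: p=9, d=29, C=35, tardiness=max(0,35-29)=6
Total tardiness = 40

40


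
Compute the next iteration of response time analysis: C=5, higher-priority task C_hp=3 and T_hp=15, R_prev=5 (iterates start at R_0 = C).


R_next = C + ceil(R_prev / T_hp) * C_hp
ceil(5 / 15) = ceil(0.3333) = 1
Interference = 1 * 3 = 3
R_next = 5 + 3 = 8

8


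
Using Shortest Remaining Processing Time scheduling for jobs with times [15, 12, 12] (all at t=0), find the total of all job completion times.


Since all jobs arrive at t=0, SRPT equals SPT ordering.
SPT order: [12, 12, 15]
Completion times:
  Job 1: p=12, C=12
  Job 2: p=12, C=24
  Job 3: p=15, C=39
Total completion time = 12 + 24 + 39 = 75

75


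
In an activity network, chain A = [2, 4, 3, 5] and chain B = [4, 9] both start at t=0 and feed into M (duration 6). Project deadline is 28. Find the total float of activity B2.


Forward pass: ES(B2) = sum of predecessors on chain B = 4
EF = ES + duration = 4 + 9 = 13
Backward pass: LF(M) = deadline = 28; LS(M) = 28 - 6 = 22
LF(B2) = LS(M) - sum(successors on chain B) = 22 - 0 = 22
LS = LF - duration = 22 - 9 = 13
Total float = LS - ES = 13 - 4 = 9

9


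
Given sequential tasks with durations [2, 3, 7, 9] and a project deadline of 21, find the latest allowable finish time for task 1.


LF(activity 1) = deadline - sum of successor durations
Successors: activities 2 through 4 with durations [3, 7, 9]
Sum of successor durations = 19
LF = 21 - 19 = 2

2


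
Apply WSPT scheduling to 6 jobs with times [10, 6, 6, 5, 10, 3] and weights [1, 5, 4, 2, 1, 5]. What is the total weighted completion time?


Compute p/w ratios and sort ascending (WSPT): [(3, 5), (6, 5), (6, 4), (5, 2), (10, 1), (10, 1)]
Compute weighted completion times:
  Job (p=3,w=5): C=3, w*C=5*3=15
  Job (p=6,w=5): C=9, w*C=5*9=45
  Job (p=6,w=4): C=15, w*C=4*15=60
  Job (p=5,w=2): C=20, w*C=2*20=40
  Job (p=10,w=1): C=30, w*C=1*30=30
  Job (p=10,w=1): C=40, w*C=1*40=40
Total weighted completion time = 230

230


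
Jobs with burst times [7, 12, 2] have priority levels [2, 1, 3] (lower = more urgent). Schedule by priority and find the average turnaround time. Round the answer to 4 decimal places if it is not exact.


Sort by priority (ascending = highest first):
Order: [(1, 12), (2, 7), (3, 2)]
Completion times:
  Priority 1, burst=12, C=12
  Priority 2, burst=7, C=19
  Priority 3, burst=2, C=21
Average turnaround = 52/3 = 17.3333

17.3333


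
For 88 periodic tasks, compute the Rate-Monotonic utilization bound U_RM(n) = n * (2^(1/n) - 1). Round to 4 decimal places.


Compute 2^(1/88) = 1.0079077751
Subtract 1: 1.0079077751 - 1 = 0.0079077751
Multiply by n: 88 * 0.0079077751 = 0.6958842088
Round to 4 dp: 0.6959

0.6959


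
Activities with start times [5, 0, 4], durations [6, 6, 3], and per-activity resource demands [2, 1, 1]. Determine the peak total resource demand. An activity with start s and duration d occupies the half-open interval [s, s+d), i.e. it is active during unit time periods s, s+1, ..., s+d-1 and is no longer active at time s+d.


Each activity i is active on [start_i, start_i + duration_i).
Compute total resource usage per time slot:
  t=0: active resources = [1], total = 1
  t=1: active resources = [1], total = 1
  t=2: active resources = [1], total = 1
  t=3: active resources = [1], total = 1
  t=4: active resources = [1, 1], total = 2
  t=5: active resources = [2, 1, 1], total = 4
  t=6: active resources = [2, 1], total = 3
  t=7: active resources = [2], total = 2
  t=8: active resources = [2], total = 2
  t=9: active resources = [2], total = 2
  t=10: active resources = [2], total = 2
Peak resource demand = 4

4


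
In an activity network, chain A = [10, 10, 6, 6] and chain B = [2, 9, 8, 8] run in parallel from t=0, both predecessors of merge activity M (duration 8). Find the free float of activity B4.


ES(B4) = sum of predecessors on chain B = 19
EF(B4) = ES + duration = 19 + 8 = 27
Successor of B4 is M. ES(M) = max(sum(A), sum(B)) = max(32, 27) = 32
Free float = ES(successor) - EF(current) = 32 - 27 = 5

5


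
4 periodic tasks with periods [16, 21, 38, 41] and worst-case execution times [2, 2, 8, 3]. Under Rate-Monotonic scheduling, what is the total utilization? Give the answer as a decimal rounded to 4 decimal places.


Compute individual utilizations (exact fractions):
  Task 1: C/T = 2/16 = 1/8 (approx. 0.125)
  Task 2: C/T = 2/21 (approx. 0.0952)
  Task 3: C/T = 8/38 = 4/19 (approx. 0.2105)
  Task 4: C/T = 3/41 (approx. 0.0732)
Total utilization U = 1/8 + 2/21 + 4/19 + 3/41 = 65951/130872
Rounded to 4 decimal places: U = 0.5039
RM (Liu & Layland) bound for 4 tasks = 0.756828; compare with U = 65951/130872 (approx. 0.503935)
U <= bound, so schedulable by RM sufficient condition.

0.5039


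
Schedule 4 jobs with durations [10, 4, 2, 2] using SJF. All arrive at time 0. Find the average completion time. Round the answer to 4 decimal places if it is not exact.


SJF order (ascending): [2, 2, 4, 10]
Completion times:
  Job 1: burst=2, C=2
  Job 2: burst=2, C=4
  Job 3: burst=4, C=8
  Job 4: burst=10, C=18
Average completion = 32/4 = 8.0

8.0


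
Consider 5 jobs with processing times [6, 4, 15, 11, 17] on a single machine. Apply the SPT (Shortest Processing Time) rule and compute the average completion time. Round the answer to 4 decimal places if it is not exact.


Sort jobs by processing time (SPT order): [4, 6, 11, 15, 17]
Compute completion times sequentially:
  Job 1: processing = 4, completes at 4
  Job 2: processing = 6, completes at 10
  Job 3: processing = 11, completes at 21
  Job 4: processing = 15, completes at 36
  Job 5: processing = 17, completes at 53
Sum of completion times = 124
Average completion time = 124/5 = 24.8

24.8


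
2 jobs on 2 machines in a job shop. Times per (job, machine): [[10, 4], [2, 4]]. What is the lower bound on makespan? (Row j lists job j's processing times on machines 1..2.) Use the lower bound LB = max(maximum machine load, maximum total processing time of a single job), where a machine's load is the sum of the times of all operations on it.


Machine loads:
  Machine 1: 10 + 2 = 12
  Machine 2: 4 + 4 = 8
Max machine load = 12
Job totals:
  Job 1: 14
  Job 2: 6
Max job total = 14
Lower bound = max(12, 14) = 14

14


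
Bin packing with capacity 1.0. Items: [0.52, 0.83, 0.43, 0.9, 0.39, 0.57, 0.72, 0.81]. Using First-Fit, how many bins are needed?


Place items sequentially using First-Fit:
  Item 0.52 -> new Bin 1
  Item 0.83 -> new Bin 2
  Item 0.43 -> Bin 1 (now 0.95)
  Item 0.9 -> new Bin 3
  Item 0.39 -> new Bin 4
  Item 0.57 -> Bin 4 (now 0.96)
  Item 0.72 -> new Bin 5
  Item 0.81 -> new Bin 6
Total bins used = 6

6


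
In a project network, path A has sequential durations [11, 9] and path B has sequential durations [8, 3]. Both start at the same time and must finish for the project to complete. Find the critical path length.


Path A total = 11 + 9 = 20
Path B total = 8 + 3 = 11
Critical path = longest path = max(20, 11) = 20

20


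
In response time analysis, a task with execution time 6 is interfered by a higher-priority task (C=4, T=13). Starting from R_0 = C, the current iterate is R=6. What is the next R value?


R_next = C + ceil(R_prev / T_hp) * C_hp
ceil(6 / 13) = ceil(0.4615) = 1
Interference = 1 * 4 = 4
R_next = 6 + 4 = 10

10


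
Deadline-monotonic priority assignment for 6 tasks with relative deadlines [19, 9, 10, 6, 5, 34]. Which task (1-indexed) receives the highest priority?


Sort tasks by relative deadline (ascending):
  Task 5: deadline = 5
  Task 4: deadline = 6
  Task 2: deadline = 9
  Task 3: deadline = 10
  Task 1: deadline = 19
  Task 6: deadline = 34
Priority order (highest first): [5, 4, 2, 3, 1, 6]
Highest priority task = 5

5


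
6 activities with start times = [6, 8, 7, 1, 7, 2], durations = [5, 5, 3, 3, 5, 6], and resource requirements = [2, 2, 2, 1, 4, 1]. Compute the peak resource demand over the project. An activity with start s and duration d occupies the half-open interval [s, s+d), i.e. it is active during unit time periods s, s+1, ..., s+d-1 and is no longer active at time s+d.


Each activity i is active on [start_i, start_i + duration_i).
Compute total resource usage per time slot:
  t=0: active resources = [], total = 0
  t=1: active resources = [1], total = 1
  t=2: active resources = [1, 1], total = 2
  t=3: active resources = [1, 1], total = 2
  t=4: active resources = [1], total = 1
  t=5: active resources = [1], total = 1
  t=6: active resources = [2, 1], total = 3
  t=7: active resources = [2, 2, 4, 1], total = 9
  t=8: active resources = [2, 2, 2, 4], total = 10
  t=9: active resources = [2, 2, 2, 4], total = 10
  t=10: active resources = [2, 2, 4], total = 8
  t=11: active resources = [2, 4], total = 6
  t=12: active resources = [2], total = 2
Peak resource demand = 10

10
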